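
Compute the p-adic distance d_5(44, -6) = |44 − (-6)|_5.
d_5(44, -6) = 1/25

Step 1 — x − y = 44 − (-6) = 50. Step 2 — v_5(50) = 2 (factor: 50 = (5^2 · 2); the sign does not affect v_p). Step 3 — |x − y|_5 = 5^{-2} = 1/25.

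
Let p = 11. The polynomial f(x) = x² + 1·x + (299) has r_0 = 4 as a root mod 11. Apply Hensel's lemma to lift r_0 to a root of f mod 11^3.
r_2 = 950 (mod 1331)

Hensel: r_{i+1} = r_i − f(r_i)·(f′(r_i))^{-1} mod 11^{i+2}, f′(x) = 2x + 1. Iterate:
  r_0 = 4 (mod 11)
  r_1 = 103 (mod 121)
  r_2 = 950 (mod 1331)
Final: r = 950 satisfies f(r) ≡ 0 mod 11^3.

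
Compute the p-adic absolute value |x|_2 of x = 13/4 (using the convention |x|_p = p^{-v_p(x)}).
|13/4|_2 = 4

Step 1 — compute v_2(x) by factoring powers of 2 out of the numerator and denominator: v_2(13/4) = -2. Step 2 — apply |x|_p = p^{-v_p(x)} = 2^{2} = 4.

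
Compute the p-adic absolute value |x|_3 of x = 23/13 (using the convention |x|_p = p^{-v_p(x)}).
|23/13|_3 = 1

Step 1 — compute v_3(x) by factoring powers of 3 out of the numerator and denominator: v_3(23/13) = 0. Step 2 — apply |x|_p = p^{-v_p(x)} = 3^{0} = 1.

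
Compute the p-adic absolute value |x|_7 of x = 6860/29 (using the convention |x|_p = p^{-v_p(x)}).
|6860/29|_7 = 1/343

Step 1 — compute v_7(x) by factoring powers of 7 out of the numerator and denominator: v_7(6860/29) = 3. Step 2 — apply |x|_p = p^{-v_p(x)} = 7^{-3} = 1/343.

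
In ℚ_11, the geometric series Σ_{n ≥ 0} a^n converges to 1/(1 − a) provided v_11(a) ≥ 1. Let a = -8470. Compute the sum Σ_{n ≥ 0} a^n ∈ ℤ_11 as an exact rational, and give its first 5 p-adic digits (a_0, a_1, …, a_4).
Σ a^n = 1/(1 − a) = 1/8471;  first 5 digits = (1, 0, 7, 4, 4)

v_11(a) = 2 ≥ 1, so the series converges in ℤ_11 to 1/(1 − a) = 1/(1 − (-8470)) = 1/8471. Expand this rational in ℤ_11: compute digits iteratively via d_i = x_i mod 11, x_{i+1} = (x_i − d_i)/11. The first 5 digits are (1, 0, 7, 4, 4).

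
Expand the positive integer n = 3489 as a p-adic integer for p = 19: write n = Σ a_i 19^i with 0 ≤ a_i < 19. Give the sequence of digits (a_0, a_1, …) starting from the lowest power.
(a_0, a_1, …) = (12, 12, 9)

Repeated division by 19 gives the digits low-to-high: 3489 = 12 + 12·19^1 + 9·19^2. Digit sequence: (12, 12, 9).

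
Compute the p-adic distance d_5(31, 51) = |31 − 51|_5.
d_5(31, 51) = 1/5

Step 1 — x − y = 31 − 51 = -20. Step 2 — v_5(-20) = 1 (factor: -20 = −(5^1 · 4); the sign does not affect v_p). Step 3 — |x − y|_5 = 5^{-1} = 1/5.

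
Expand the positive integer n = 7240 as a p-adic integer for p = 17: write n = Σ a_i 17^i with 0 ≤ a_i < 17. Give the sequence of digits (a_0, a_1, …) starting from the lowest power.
(a_0, a_1, …) = (15, 0, 8, 1)

Repeated division by 17 gives the digits low-to-high: 7240 = 15 + 8·17^2 + 1·17^3. Digit sequence: (15, 0, 8, 1).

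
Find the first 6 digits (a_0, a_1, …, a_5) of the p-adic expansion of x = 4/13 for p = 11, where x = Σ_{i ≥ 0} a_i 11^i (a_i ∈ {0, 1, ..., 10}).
(a_0, …, a_5) = (2, 10, 5, 2, 4, 3)

v_11(4/13) = 0 (numerator and denominator both coprime to 11), so x ∈ ℤ_11^×. Compute digits iteratively via a_i = x_i mod 11, x_{i+1} = (x_i − a_i)/11, with x_0 = x:
  x_0 = 4/13;  a_0 = 2;  x_1 = (x_0 − 2)/11 = -2/13
  x_1 = -2/13;  a_1 = 10;  x_2 = (x_1 − 10)/11 = -12/13
  x_2 = -12/13;  a_2 = 5;  x_3 = (x_2 − 5)/11 = -7/13
  x_3 = -7/13;  a_3 = 2;  x_4 = (x_3 − 2)/11 = -3/13
  x_4 = -3/13;  a_4 = 4;  x_5 = (x_4 − 4)/11 = -5/13
  x_5 = -5/13;  a_5 = 3;  x_6 = (x_5 − 3)/11 = -4/13
Digits: (2, 10, 5, 2, 4, 3).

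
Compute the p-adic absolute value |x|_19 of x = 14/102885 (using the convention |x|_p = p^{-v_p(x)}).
|14/102885|_19 = 6859

Step 1 — compute v_19(x) by factoring powers of 19 out of the numerator and denominator: v_19(14/102885) = -3. Step 2 — apply |x|_p = p^{-v_p(x)} = 19^{3} = 6859.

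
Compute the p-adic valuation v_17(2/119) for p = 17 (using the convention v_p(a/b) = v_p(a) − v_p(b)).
v_17(2/119) = -1

Factor powers of 17 from the numerator and denominator of the reduced fraction: 2 = 17^0 · 2 and 119 = 17^1 · 7. Apply v_p(a/b) = v_p(a) − v_p(b): v_17(2/119) = 0 − 1 = -1.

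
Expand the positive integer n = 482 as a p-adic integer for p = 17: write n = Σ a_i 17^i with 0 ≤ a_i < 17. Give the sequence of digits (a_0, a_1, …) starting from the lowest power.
(a_0, a_1, …) = (6, 11, 1)

Repeated division by 17 gives the digits low-to-high: 482 = 6 + 11·17^1 + 1·17^2. Digit sequence: (6, 11, 1).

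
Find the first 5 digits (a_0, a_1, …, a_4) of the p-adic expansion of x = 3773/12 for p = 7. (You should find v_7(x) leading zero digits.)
(a_0, …, a_4) = (0, 0, 0, 5, 0)

v_7(3773/12) = 3, so a_0 = ... = a_2 = 0. Factor out: x = 7^3 · u with u = 11/12 a unit in ℤ_7. Expand u iteratively via a_{v+i} = u_i mod 7, u_{i+1} = (u_i − a_{v+i})/7:
  u_0 = 11/12;  a_3 = 5;  u_1 = (u_0 − 5)/7 = -7/12
  u_1 = -7/12;  a_4 = 0;  u_2 = (u_1 − 0)/7 = -1/12
Digits: (0, 0, 0, 5, 0).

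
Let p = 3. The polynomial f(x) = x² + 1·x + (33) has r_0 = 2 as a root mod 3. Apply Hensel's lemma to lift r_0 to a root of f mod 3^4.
r_3 = 14 (mod 81)

Hensel: r_{i+1} = r_i − f(r_i)·(f′(r_i))^{-1} mod 3^{i+2}, f′(x) = 2x + 1. Iterate:
  r_0 = 2 (mod 3)
  r_1 = 5 (mod 9)
  r_2 = 14 (mod 27)
  r_3 = 14 (mod 81)
Final: r = 14 satisfies f(r) ≡ 0 mod 3^4.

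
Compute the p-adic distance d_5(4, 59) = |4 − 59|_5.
d_5(4, 59) = 1/5

Step 1 — x − y = 4 − 59 = -55. Step 2 — v_5(-55) = 1 (factor: -55 = −(5^1 · 11); the sign does not affect v_p). Step 3 — |x − y|_5 = 5^{-1} = 1/5.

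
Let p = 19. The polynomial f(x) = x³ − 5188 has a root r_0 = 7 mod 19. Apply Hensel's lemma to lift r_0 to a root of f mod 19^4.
r_3 = 76292 (mod 130321)

Hensel: r_{i+1} = r_i − f(r_i)/f′(r_i) mod 19^{i+2}, where f′(x) = 3x². Iterate:
  r_0 = 7 (mod 19)
  r_1 = 121 (mod 361)
  r_2 = 843 (mod 6859)
  r_3 = 76292 (mod 130321)
Final: r = 76292 with f(r) ≡ 0 mod 19^4.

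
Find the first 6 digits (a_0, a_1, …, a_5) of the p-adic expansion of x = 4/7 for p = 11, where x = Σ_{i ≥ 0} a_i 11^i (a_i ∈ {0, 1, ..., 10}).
(a_0, …, a_5) = (10, 7, 4, 9, 7, 4)

v_11(4/7) = 0 (numerator and denominator both coprime to 11), so x ∈ ℤ_11^×. Compute digits iteratively via a_i = x_i mod 11, x_{i+1} = (x_i − a_i)/11, with x_0 = x:
  x_0 = 4/7;  a_0 = 10;  x_1 = (x_0 − 10)/11 = -6/7
  x_1 = -6/7;  a_1 = 7;  x_2 = (x_1 − 7)/11 = -5/7
  x_2 = -5/7;  a_2 = 4;  x_3 = (x_2 − 4)/11 = -3/7
  x_3 = -3/7;  a_3 = 9;  x_4 = (x_3 − 9)/11 = -6/7
  x_4 = -6/7;  a_4 = 7;  x_5 = (x_4 − 7)/11 = -5/7
  x_5 = -5/7;  a_5 = 4;  x_6 = (x_5 − 4)/11 = -3/7
Digits: (10, 7, 4, 9, 7, 4).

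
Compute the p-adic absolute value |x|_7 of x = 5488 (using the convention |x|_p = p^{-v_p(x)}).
|5488|_7 = 1/343

Step 1 — compute v_7(x) by factoring powers of 7 out of the numerator and denominator: v_7(5488) = 3. Step 2 — apply |x|_p = p^{-v_p(x)} = 7^{-3} = 1/343.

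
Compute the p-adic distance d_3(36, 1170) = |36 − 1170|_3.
d_3(36, 1170) = 1/81

Step 1 — x − y = 36 − 1170 = -1134. Step 2 — v_3(-1134) = 4 (factor: -1134 = −(3^4 · 14); the sign does not affect v_p). Step 3 — |x − y|_3 = 3^{-4} = 1/81.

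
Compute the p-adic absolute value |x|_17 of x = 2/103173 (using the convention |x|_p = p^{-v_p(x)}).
|2/103173|_17 = 4913

Step 1 — compute v_17(x) by factoring powers of 17 out of the numerator and denominator: v_17(2/103173) = -3. Step 2 — apply |x|_p = p^{-v_p(x)} = 17^{3} = 4913.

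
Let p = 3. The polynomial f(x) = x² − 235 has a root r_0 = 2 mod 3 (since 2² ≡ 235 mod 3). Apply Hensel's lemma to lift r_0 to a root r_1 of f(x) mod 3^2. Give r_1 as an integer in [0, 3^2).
r_1 = 8 (mod 9)

Hensel's recurrence: r_{i+1} = r_i − f(r_i)·(f′(r_i))^{-1} mod 3^{i+2}, with f′(x) = 2x. Iterate:
  r_0 = 2 (mod 3)
  r_1 = 8 (mod 9)
Final: r_1 = 8, and one checks f(r_1) ≡ 0 mod 3^2.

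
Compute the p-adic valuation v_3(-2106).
v_3(-2106) = 4

v_3(n) is the largest exponent k such that 3^k divides n. Factor out: -2106 = -3^4 · 26. (Sign doesn't affect v_p.) So v_3(-2106) = 4.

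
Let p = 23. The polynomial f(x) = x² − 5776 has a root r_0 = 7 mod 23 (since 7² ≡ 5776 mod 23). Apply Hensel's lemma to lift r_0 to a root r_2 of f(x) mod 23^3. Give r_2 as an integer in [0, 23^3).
r_2 = 76 (mod 12167)

Hensel's recurrence: r_{i+1} = r_i − f(r_i)·(f′(r_i))^{-1} mod 23^{i+2}, with f′(x) = 2x. Iterate:
  r_0 = 7 (mod 23)
  r_1 = 76 (mod 529)
  r_2 = 76 (mod 12167)
Final: r_2 = 76, and one checks f(r_2) ≡ 0 mod 23^3.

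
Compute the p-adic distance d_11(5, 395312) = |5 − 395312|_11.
d_11(5, 395312) = 1/14641

Step 1 — x − y = 5 − 395312 = -395307. Step 2 — v_11(-395307) = 4 (factor: -395307 = −(11^4 · 27); the sign does not affect v_p). Step 3 — |x − y|_11 = 11^{-4} = 1/14641.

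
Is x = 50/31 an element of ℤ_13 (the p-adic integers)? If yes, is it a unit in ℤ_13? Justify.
x ∈ ℤ_13^× (unit); v_13(x) = 0

ℤ_13 = {x ∈ ℚ_13 : v_13(x) ≥ 0} and ℤ_13^× = {x ∈ ℤ_13 : v_13(x) = 0}. Here v_13(50/31) = v_13(num) − v_13(den) = 0; compare against these criteria.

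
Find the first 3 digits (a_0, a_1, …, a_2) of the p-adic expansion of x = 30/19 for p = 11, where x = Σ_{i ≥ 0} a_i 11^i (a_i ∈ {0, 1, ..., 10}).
(a_0, …, a_2) = (1, 7, 4)

v_11(30/19) = 0 (numerator and denominator both coprime to 11), so x ∈ ℤ_11^×. Compute digits iteratively via a_i = x_i mod 11, x_{i+1} = (x_i − a_i)/11, with x_0 = x:
  x_0 = 30/19;  a_0 = 1;  x_1 = (x_0 − 1)/11 = 1/19
  x_1 = 1/19;  a_1 = 7;  x_2 = (x_1 − 7)/11 = -12/19
  x_2 = -12/19;  a_2 = 4;  x_3 = (x_2 − 4)/11 = -8/19
Digits: (1, 7, 4).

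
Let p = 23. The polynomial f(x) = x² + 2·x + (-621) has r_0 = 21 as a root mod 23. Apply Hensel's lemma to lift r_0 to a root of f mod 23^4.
r_3 = 104165 (mod 279841)

Hensel: r_{i+1} = r_i − f(r_i)·(f′(r_i))^{-1} mod 23^{i+2}, f′(x) = 2x + 2. Iterate:
  r_0 = 21 (mod 23)
  r_1 = 481 (mod 529)
  r_2 = 6829 (mod 12167)
  r_3 = 104165 (mod 279841)
Final: r = 104165 satisfies f(r) ≡ 0 mod 23^4.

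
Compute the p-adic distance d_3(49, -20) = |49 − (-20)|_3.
d_3(49, -20) = 1/3

Step 1 — x − y = 49 − (-20) = 69. Step 2 — v_3(69) = 1 (factor: 69 = (3^1 · 23); the sign does not affect v_p). Step 3 — |x − y|_3 = 3^{-1} = 1/3.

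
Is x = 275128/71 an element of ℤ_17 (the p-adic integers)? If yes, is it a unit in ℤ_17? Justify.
x ∈ ℤ_17 but not a unit; v_17(x) = 3 > 0

ℤ_17 = {x ∈ ℚ_17 : v_17(x) ≥ 0} and ℤ_17^× = {x ∈ ℤ_17 : v_17(x) = 0}. Here v_17(275128/71) = v_17(num) − v_17(den) = 3; compare against these criteria.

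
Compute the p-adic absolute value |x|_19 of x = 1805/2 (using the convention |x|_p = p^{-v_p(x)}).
|1805/2|_19 = 1/361

Step 1 — compute v_19(x) by factoring powers of 19 out of the numerator and denominator: v_19(1805/2) = 2. Step 2 — apply |x|_p = p^{-v_p(x)} = 19^{-2} = 1/361.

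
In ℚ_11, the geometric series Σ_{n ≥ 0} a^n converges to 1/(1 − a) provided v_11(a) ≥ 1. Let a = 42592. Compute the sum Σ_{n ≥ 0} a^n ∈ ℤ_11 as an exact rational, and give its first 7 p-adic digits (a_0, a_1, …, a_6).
Σ a^n = 1/(1 − a) = -1/42591;  first 7 digits = (1, 0, 0, 10, 2, 0, 1)

v_11(a) = 3 ≥ 1, so the series converges in ℤ_11 to 1/(1 − a) = 1/(1 − 42592) = -1/42591. Expand this rational in ℤ_11: compute digits iteratively via d_i = x_i mod 11, x_{i+1} = (x_i − d_i)/11. The first 7 digits are (1, 0, 0, 10, 2, 0, 1).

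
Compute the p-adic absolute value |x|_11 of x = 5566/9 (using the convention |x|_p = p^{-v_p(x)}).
|5566/9|_11 = 1/121

Step 1 — compute v_11(x) by factoring powers of 11 out of the numerator and denominator: v_11(5566/9) = 2. Step 2 — apply |x|_p = p^{-v_p(x)} = 11^{-2} = 1/121.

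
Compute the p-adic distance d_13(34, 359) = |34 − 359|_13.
d_13(34, 359) = 1/13

Step 1 — x − y = 34 − 359 = -325. Step 2 — v_13(-325) = 1 (factor: -325 = −(13^1 · 25); the sign does not affect v_p). Step 3 — |x − y|_13 = 13^{-1} = 1/13.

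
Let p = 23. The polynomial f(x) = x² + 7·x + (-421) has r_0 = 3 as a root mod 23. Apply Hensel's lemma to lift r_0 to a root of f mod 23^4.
r_3 = 121052 (mod 279841)

Hensel: r_{i+1} = r_i − f(r_i)·(f′(r_i))^{-1} mod 23^{i+2}, f′(x) = 2x + 7. Iterate:
  r_0 = 3 (mod 23)
  r_1 = 440 (mod 529)
  r_2 = 11549 (mod 12167)
  r_3 = 121052 (mod 279841)
Final: r = 121052 satisfies f(r) ≡ 0 mod 23^4.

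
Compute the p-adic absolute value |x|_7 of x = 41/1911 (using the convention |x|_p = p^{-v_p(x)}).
|41/1911|_7 = 49

Step 1 — compute v_7(x) by factoring powers of 7 out of the numerator and denominator: v_7(41/1911) = -2. Step 2 — apply |x|_p = p^{-v_p(x)} = 7^{2} = 49.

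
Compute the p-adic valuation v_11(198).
v_11(198) = 1

v_11(n) is the largest exponent k such that 11^k divides n. Factor out: 198 = 11^1 · 18. (Sign doesn't affect v_p.) So v_11(198) = 1.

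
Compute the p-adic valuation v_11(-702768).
v_11(-702768) = 4

v_11(n) is the largest exponent k such that 11^k divides n. Factor out: -702768 = -11^4 · 48. (Sign doesn't affect v_p.) So v_11(-702768) = 4.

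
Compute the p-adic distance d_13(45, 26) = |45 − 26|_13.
d_13(45, 26) = 1

Step 1 — x − y = 45 − 26 = 19. Step 2 — v_13(19) = 0 (factor: 19 = (13^0 · 19); the sign does not affect v_p). Step 3 — |x − y|_13 = 13^{0} = 1.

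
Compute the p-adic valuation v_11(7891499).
v_11(7891499) = 5

v_11(n) is the largest exponent k such that 11^k divides n. Factor out: 7891499 = 11^5 · 49. (Sign doesn't affect v_p.) So v_11(7891499) = 5.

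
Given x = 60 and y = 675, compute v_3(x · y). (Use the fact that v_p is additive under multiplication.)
v_3(40500) = 4

v_p(x) = 1 (factor: 60 = 3^1 · 20); v_p(y) = 3 (factor: 675 = 3^3 · 25). Additivity: v_p(xy) = v_p(x) + v_p(y) = 1 + 3 = 4. (Direct check: xy = 40500 = 3^4 · (500).)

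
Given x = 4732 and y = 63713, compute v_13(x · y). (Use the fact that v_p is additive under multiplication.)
v_13(301489916) = 5

v_p(x) = 2 (factor: 4732 = 13^2 · 28); v_p(y) = 3 (factor: 63713 = 13^3 · 29). Additivity: v_p(xy) = v_p(x) + v_p(y) = 2 + 3 = 5. (Direct check: xy = 301489916 = 13^5 · (812).)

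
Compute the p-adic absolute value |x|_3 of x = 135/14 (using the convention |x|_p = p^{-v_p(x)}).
|135/14|_3 = 1/27

Step 1 — compute v_3(x) by factoring powers of 3 out of the numerator and denominator: v_3(135/14) = 3. Step 2 — apply |x|_p = p^{-v_p(x)} = 3^{-3} = 1/27.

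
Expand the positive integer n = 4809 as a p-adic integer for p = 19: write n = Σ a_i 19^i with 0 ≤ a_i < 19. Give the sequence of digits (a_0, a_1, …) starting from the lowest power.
(a_0, a_1, …) = (2, 6, 13)

Repeated division by 19 gives the digits low-to-high: 4809 = 2 + 6·19^1 + 13·19^2. Digit sequence: (2, 6, 13).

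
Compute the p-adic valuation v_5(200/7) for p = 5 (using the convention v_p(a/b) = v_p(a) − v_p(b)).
v_5(200/7) = 2

Factor powers of 5 from the numerator and denominator of the reduced fraction: 200 = 5^2 · 8 and 7 = 5^0 · 7. Apply v_p(a/b) = v_p(a) − v_p(b): v_5(200/7) = 2 − 0 = 2.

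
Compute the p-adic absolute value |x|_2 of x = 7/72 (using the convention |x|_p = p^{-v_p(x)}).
|7/72|_2 = 8

Step 1 — compute v_2(x) by factoring powers of 2 out of the numerator and denominator: v_2(7/72) = -3. Step 2 — apply |x|_p = p^{-v_p(x)} = 2^{3} = 8.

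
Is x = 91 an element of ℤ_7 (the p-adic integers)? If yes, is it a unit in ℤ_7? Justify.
x ∈ ℤ_7 but not a unit; v_7(x) = 1 > 0

ℤ_7 = {x ∈ ℚ_7 : v_7(x) ≥ 0} and ℤ_7^× = {x ∈ ℤ_7 : v_7(x) = 0}. Here v_7(91) = v_7(num) − v_7(den) = 1; compare against these criteria.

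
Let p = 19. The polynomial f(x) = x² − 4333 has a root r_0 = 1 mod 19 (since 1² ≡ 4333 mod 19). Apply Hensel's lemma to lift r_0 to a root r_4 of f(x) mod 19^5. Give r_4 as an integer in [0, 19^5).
r_4 = 132488 (mod 2476099)

Hensel's recurrence: r_{i+1} = r_i − f(r_i)·(f′(r_i))^{-1} mod 19^{i+2}, with f′(x) = 2x. Iterate:
  r_0 = 1 (mod 19)
  r_1 = 1 (mod 361)
  r_2 = 2167 (mod 6859)
  r_3 = 2167 (mod 130321)
  r_4 = 132488 (mod 2476099)
Final: r_4 = 132488, and one checks f(r_4) ≡ 0 mod 19^5.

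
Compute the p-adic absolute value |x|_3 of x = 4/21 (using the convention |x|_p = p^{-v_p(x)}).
|4/21|_3 = 3

Step 1 — compute v_3(x) by factoring powers of 3 out of the numerator and denominator: v_3(4/21) = -1. Step 2 — apply |x|_p = p^{-v_p(x)} = 3^{1} = 3.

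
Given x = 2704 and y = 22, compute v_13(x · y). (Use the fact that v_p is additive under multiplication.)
v_13(59488) = 2

v_p(x) = 2 (factor: 2704 = 13^2 · 16); v_p(y) = 0 (factor: 22 = 13^0 · 22). Additivity: v_p(xy) = v_p(x) + v_p(y) = 2 + 0 = 2. (Direct check: xy = 59488 = 13^2 · (352).)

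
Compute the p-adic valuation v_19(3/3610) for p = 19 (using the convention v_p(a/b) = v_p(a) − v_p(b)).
v_19(3/3610) = -2

Factor powers of 19 from the numerator and denominator of the reduced fraction: 3 = 19^0 · 3 and 3610 = 19^2 · 10. Apply v_p(a/b) = v_p(a) − v_p(b): v_19(3/3610) = 0 − 2 = -2.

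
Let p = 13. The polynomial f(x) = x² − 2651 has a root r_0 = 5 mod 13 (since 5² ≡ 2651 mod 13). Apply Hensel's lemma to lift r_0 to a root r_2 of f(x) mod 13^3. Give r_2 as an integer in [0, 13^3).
r_2 = 200 (mod 2197)

Hensel's recurrence: r_{i+1} = r_i − f(r_i)·(f′(r_i))^{-1} mod 13^{i+2}, with f′(x) = 2x. Iterate:
  r_0 = 5 (mod 13)
  r_1 = 31 (mod 169)
  r_2 = 200 (mod 2197)
Final: r_2 = 200, and one checks f(r_2) ≡ 0 mod 13^3.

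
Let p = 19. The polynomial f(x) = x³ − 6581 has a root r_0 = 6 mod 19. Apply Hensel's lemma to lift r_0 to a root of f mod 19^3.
r_2 = 1412 (mod 6859)

Hensel: r_{i+1} = r_i − f(r_i)/f′(r_i) mod 19^{i+2}, where f′(x) = 3x². Iterate:
  r_0 = 6 (mod 19)
  r_1 = 329 (mod 361)
  r_2 = 1412 (mod 6859)
Final: r = 1412 with f(r) ≡ 0 mod 19^3.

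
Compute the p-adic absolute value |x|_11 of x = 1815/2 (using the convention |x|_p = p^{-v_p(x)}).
|1815/2|_11 = 1/121

Step 1 — compute v_11(x) by factoring powers of 11 out of the numerator and denominator: v_11(1815/2) = 2. Step 2 — apply |x|_p = p^{-v_p(x)} = 11^{-2} = 1/121.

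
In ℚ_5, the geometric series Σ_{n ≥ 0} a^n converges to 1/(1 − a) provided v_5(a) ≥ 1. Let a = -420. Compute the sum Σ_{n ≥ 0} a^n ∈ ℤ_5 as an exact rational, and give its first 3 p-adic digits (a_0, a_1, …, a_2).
Σ a^n = 1/(1 − a) = 1/421;  first 3 digits = (1, 1, 4)

v_5(a) = 1 ≥ 1, so the series converges in ℤ_5 to 1/(1 − a) = 1/(1 − (-420)) = 1/421. Expand this rational in ℤ_5: compute digits iteratively via d_i = x_i mod 5, x_{i+1} = (x_i − d_i)/5. The first 3 digits are (1, 1, 4).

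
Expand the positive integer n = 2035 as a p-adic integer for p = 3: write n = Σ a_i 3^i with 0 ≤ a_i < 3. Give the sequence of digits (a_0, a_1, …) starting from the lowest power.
(a_0, a_1, …) = (1, 0, 1, 0, 1, 2, 2)

Repeated division by 3 gives the digits low-to-high: 2035 = 1 + 1·3^2 + 1·3^4 + 2·3^5 + 2·3^6. Digit sequence: (1, 0, 1, 0, 1, 2, 2).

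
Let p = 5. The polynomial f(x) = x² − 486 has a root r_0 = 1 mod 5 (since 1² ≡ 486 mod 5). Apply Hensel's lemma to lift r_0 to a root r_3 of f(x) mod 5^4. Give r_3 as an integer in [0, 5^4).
r_3 = 356 (mod 625)

Hensel's recurrence: r_{i+1} = r_i − f(r_i)·(f′(r_i))^{-1} mod 5^{i+2}, with f′(x) = 2x. Iterate:
  r_0 = 1 (mod 5)
  r_1 = 6 (mod 25)
  r_2 = 106 (mod 125)
  r_3 = 356 (mod 625)
Final: r_3 = 356, and one checks f(r_3) ≡ 0 mod 5^4.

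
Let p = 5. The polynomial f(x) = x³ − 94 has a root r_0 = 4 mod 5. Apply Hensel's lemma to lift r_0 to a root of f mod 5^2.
r_1 = 14 (mod 25)

Hensel: r_{i+1} = r_i − f(r_i)/f′(r_i) mod 5^{i+2}, where f′(x) = 3x². Iterate:
  r_0 = 4 (mod 5)
  r_1 = 14 (mod 25)
Final: r = 14 with f(r) ≡ 0 mod 5^2.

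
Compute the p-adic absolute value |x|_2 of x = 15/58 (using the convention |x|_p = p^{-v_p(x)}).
|15/58|_2 = 2

Step 1 — compute v_2(x) by factoring powers of 2 out of the numerator and denominator: v_2(15/58) = -1. Step 2 — apply |x|_p = p^{-v_p(x)} = 2^{1} = 2.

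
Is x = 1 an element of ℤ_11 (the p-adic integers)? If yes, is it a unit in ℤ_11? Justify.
x ∈ ℤ_11^× (unit); v_11(x) = 0

ℤ_11 = {x ∈ ℚ_11 : v_11(x) ≥ 0} and ℤ_11^× = {x ∈ ℤ_11 : v_11(x) = 0}. Here v_11(1) = v_11(num) − v_11(den) = 0; compare against these criteria.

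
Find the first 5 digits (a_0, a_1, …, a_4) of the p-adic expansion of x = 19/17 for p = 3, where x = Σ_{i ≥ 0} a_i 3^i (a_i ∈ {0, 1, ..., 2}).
(a_0, …, a_4) = (2, 2, 1, 1, 0)

v_3(19/17) = 0 (numerator and denominator both coprime to 3), so x ∈ ℤ_3^×. Compute digits iteratively via a_i = x_i mod 3, x_{i+1} = (x_i − a_i)/3, with x_0 = x:
  x_0 = 19/17;  a_0 = 2;  x_1 = (x_0 − 2)/3 = -5/17
  x_1 = -5/17;  a_1 = 2;  x_2 = (x_1 − 2)/3 = -13/17
  x_2 = -13/17;  a_2 = 1;  x_3 = (x_2 − 1)/3 = -10/17
  x_3 = -10/17;  a_3 = 1;  x_4 = (x_3 − 1)/3 = -9/17
  x_4 = -9/17;  a_4 = 0;  x_5 = (x_4 − 0)/3 = -3/17
Digits: (2, 2, 1, 1, 0).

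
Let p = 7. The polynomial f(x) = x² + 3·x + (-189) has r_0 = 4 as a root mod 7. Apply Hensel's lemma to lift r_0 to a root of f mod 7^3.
r_2 = 228 (mod 343)

Hensel: r_{i+1} = r_i − f(r_i)·(f′(r_i))^{-1} mod 7^{i+2}, f′(x) = 2x + 3. Iterate:
  r_0 = 4 (mod 7)
  r_1 = 32 (mod 49)
  r_2 = 228 (mod 343)
Final: r = 228 satisfies f(r) ≡ 0 mod 7^3.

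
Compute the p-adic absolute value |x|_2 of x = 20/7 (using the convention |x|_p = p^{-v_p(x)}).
|20/7|_2 = 1/4

Step 1 — compute v_2(x) by factoring powers of 2 out of the numerator and denominator: v_2(20/7) = 2. Step 2 — apply |x|_p = p^{-v_p(x)} = 2^{-2} = 1/4.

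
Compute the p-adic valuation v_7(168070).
v_7(168070) = 5

v_7(n) is the largest exponent k such that 7^k divides n. Factor out: 168070 = 7^5 · 10. (Sign doesn't affect v_p.) So v_7(168070) = 5.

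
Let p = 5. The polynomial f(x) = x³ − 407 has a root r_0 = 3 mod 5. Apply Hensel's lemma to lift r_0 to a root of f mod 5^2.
r_1 = 18 (mod 25)

Hensel: r_{i+1} = r_i − f(r_i)/f′(r_i) mod 5^{i+2}, where f′(x) = 3x². Iterate:
  r_0 = 3 (mod 5)
  r_1 = 18 (mod 25)
Final: r = 18 with f(r) ≡ 0 mod 5^2.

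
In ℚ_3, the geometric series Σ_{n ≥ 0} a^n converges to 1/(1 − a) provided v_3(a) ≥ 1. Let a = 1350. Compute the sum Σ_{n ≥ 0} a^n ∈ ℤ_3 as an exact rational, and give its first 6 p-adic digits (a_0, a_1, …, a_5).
Σ a^n = 1/(1 − a) = -1/1349;  first 6 digits = (1, 0, 0, 2, 1, 2)

v_3(a) = 3 ≥ 1, so the series converges in ℤ_3 to 1/(1 − a) = 1/(1 − 1350) = -1/1349. Expand this rational in ℤ_3: compute digits iteratively via d_i = x_i mod 3, x_{i+1} = (x_i − d_i)/3. The first 6 digits are (1, 0, 0, 2, 1, 2).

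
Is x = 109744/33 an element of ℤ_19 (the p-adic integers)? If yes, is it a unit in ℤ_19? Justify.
x ∈ ℤ_19 but not a unit; v_19(x) = 3 > 0

ℤ_19 = {x ∈ ℚ_19 : v_19(x) ≥ 0} and ℤ_19^× = {x ∈ ℤ_19 : v_19(x) = 0}. Here v_19(109744/33) = v_19(num) − v_19(den) = 3; compare against these criteria.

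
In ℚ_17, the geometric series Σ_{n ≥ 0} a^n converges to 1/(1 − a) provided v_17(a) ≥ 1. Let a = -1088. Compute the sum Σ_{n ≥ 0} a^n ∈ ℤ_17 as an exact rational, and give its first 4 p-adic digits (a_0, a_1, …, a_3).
Σ a^n = 1/(1 − a) = 1/1089;  first 4 digits = (1, 4, 12, 15)

v_17(a) = 1 ≥ 1, so the series converges in ℤ_17 to 1/(1 − a) = 1/(1 − (-1088)) = 1/1089. Expand this rational in ℤ_17: compute digits iteratively via d_i = x_i mod 17, x_{i+1} = (x_i − d_i)/17. The first 4 digits are (1, 4, 12, 15).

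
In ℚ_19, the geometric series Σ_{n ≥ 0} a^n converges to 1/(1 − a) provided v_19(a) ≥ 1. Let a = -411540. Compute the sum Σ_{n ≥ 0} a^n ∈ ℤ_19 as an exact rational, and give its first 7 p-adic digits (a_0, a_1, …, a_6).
Σ a^n = 1/(1 − a) = 1/411541;  first 7 digits = (1, 0, 0, 16, 15, 18, 8)

v_19(a) = 3 ≥ 1, so the series converges in ℤ_19 to 1/(1 − a) = 1/(1 − (-411540)) = 1/411541. Expand this rational in ℤ_19: compute digits iteratively via d_i = x_i mod 19, x_{i+1} = (x_i − d_i)/19. The first 7 digits are (1, 0, 0, 16, 15, 18, 8).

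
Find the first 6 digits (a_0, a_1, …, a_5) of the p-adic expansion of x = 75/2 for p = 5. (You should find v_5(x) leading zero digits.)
(a_0, …, a_5) = (0, 0, 4, 2, 2, 2)

v_5(75/2) = 2, so a_0 = ... = a_1 = 0. Factor out: x = 5^2 · u with u = 3/2 a unit in ℤ_5. Expand u iteratively via a_{v+i} = u_i mod 5, u_{i+1} = (u_i − a_{v+i})/5:
  u_0 = 3/2;  a_2 = 4;  u_1 = (u_0 − 4)/5 = -1/2
  u_1 = -1/2;  a_3 = 2;  u_2 = (u_1 − 2)/5 = -1/2
  u_2 = -1/2;  a_4 = 2;  u_3 = (u_2 − 2)/5 = -1/2
  u_3 = -1/2;  a_5 = 2;  u_4 = (u_3 − 2)/5 = -1/2
Digits: (0, 0, 4, 2, 2, 2).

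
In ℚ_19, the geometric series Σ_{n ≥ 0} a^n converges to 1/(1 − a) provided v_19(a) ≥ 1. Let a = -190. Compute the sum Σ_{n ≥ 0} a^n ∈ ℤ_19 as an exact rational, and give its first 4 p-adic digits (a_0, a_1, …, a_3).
Σ a^n = 1/(1 − a) = 1/191;  first 4 digits = (1, 9, 4, 12)

v_19(a) = 1 ≥ 1, so the series converges in ℤ_19 to 1/(1 − a) = 1/(1 − (-190)) = 1/191. Expand this rational in ℤ_19: compute digits iteratively via d_i = x_i mod 19, x_{i+1} = (x_i − d_i)/19. The first 4 digits are (1, 9, 4, 12).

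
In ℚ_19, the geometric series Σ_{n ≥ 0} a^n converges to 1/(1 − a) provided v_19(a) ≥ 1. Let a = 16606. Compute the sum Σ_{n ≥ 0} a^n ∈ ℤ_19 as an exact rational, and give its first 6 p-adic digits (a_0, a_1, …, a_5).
Σ a^n = 1/(1 − a) = -1/16605;  first 6 digits = (1, 0, 8, 2, 7, 16)

v_19(a) = 2 ≥ 1, so the series converges in ℤ_19 to 1/(1 − a) = 1/(1 − 16606) = -1/16605. Expand this rational in ℤ_19: compute digits iteratively via d_i = x_i mod 19, x_{i+1} = (x_i − d_i)/19. The first 6 digits are (1, 0, 8, 2, 7, 16).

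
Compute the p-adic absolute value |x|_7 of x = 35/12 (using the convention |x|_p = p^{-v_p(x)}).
|35/12|_7 = 1/7

Step 1 — compute v_7(x) by factoring powers of 7 out of the numerator and denominator: v_7(35/12) = 1. Step 2 — apply |x|_p = p^{-v_p(x)} = 7^{-1} = 1/7.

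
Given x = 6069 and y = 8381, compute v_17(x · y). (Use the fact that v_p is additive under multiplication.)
v_17(50864289) = 4

v_p(x) = 2 (factor: 6069 = 17^2 · 21); v_p(y) = 2 (factor: 8381 = 17^2 · 29). Additivity: v_p(xy) = v_p(x) + v_p(y) = 2 + 2 = 4. (Direct check: xy = 50864289 = 17^4 · (609).)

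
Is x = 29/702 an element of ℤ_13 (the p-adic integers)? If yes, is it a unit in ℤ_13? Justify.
x ∉ ℤ_13 (v_13(x) = -1 < 0)

ℤ_13 = {x ∈ ℚ_13 : v_13(x) ≥ 0} and ℤ_13^× = {x ∈ ℤ_13 : v_13(x) = 0}. Here v_13(29/702) = v_13(num) − v_13(den) = -1; compare against these criteria.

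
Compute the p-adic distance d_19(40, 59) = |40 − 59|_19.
d_19(40, 59) = 1/19

Step 1 — x − y = 40 − 59 = -19. Step 2 — v_19(-19) = 1 (factor: -19 = −(19^1 · 1); the sign does not affect v_p). Step 3 — |x − y|_19 = 19^{-1} = 1/19.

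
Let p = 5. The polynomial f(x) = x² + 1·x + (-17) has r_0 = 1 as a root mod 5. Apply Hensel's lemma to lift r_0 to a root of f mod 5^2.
r_1 = 6 (mod 25)

Hensel: r_{i+1} = r_i − f(r_i)·(f′(r_i))^{-1} mod 5^{i+2}, f′(x) = 2x + 1. Iterate:
  r_0 = 1 (mod 5)
  r_1 = 6 (mod 25)
Final: r = 6 satisfies f(r) ≡ 0 mod 5^2.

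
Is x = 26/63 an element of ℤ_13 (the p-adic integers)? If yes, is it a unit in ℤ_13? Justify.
x ∈ ℤ_13 but not a unit; v_13(x) = 1 > 0

ℤ_13 = {x ∈ ℚ_13 : v_13(x) ≥ 0} and ℤ_13^× = {x ∈ ℤ_13 : v_13(x) = 0}. Here v_13(26/63) = v_13(num) − v_13(den) = 1; compare against these criteria.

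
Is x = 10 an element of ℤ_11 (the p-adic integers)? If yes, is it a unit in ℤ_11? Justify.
x ∈ ℤ_11^× (unit); v_11(x) = 0

ℤ_11 = {x ∈ ℚ_11 : v_11(x) ≥ 0} and ℤ_11^× = {x ∈ ℤ_11 : v_11(x) = 0}. Here v_11(10) = v_11(num) − v_11(den) = 0; compare against these criteria.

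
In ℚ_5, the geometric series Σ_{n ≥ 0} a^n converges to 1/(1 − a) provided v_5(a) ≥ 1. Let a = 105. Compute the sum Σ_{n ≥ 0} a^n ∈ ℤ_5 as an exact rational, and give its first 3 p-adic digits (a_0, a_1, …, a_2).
Σ a^n = 1/(1 − a) = -1/104;  first 3 digits = (1, 1, 0)

v_5(a) = 1 ≥ 1, so the series converges in ℤ_5 to 1/(1 − a) = 1/(1 − 105) = -1/104. Expand this rational in ℤ_5: compute digits iteratively via d_i = x_i mod 5, x_{i+1} = (x_i − d_i)/5. The first 3 digits are (1, 1, 0).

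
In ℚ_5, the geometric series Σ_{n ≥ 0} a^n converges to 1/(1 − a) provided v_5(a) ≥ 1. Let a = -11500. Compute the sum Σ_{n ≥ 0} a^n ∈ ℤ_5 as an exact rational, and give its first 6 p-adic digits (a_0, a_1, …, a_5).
Σ a^n = 1/(1 − a) = 1/11501;  first 6 digits = (1, 0, 0, 3, 1, 1)

v_5(a) = 3 ≥ 1, so the series converges in ℤ_5 to 1/(1 − a) = 1/(1 − (-11500)) = 1/11501. Expand this rational in ℤ_5: compute digits iteratively via d_i = x_i mod 5, x_{i+1} = (x_i − d_i)/5. The first 6 digits are (1, 0, 0, 3, 1, 1).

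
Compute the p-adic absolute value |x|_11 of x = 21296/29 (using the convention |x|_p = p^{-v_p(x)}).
|21296/29|_11 = 1/1331

Step 1 — compute v_11(x) by factoring powers of 11 out of the numerator and denominator: v_11(21296/29) = 3. Step 2 — apply |x|_p = p^{-v_p(x)} = 11^{-3} = 1/1331.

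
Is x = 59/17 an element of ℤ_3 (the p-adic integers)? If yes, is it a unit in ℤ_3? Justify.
x ∈ ℤ_3^× (unit); v_3(x) = 0

ℤ_3 = {x ∈ ℚ_3 : v_3(x) ≥ 0} and ℤ_3^× = {x ∈ ℤ_3 : v_3(x) = 0}. Here v_3(59/17) = v_3(num) − v_3(den) = 0; compare against these criteria.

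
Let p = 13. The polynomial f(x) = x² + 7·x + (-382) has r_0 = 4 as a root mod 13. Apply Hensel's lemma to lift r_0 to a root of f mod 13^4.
r_3 = 13355 (mod 28561)

Hensel: r_{i+1} = r_i − f(r_i)·(f′(r_i))^{-1} mod 13^{i+2}, f′(x) = 2x + 7. Iterate:
  r_0 = 4 (mod 13)
  r_1 = 4 (mod 169)
  r_2 = 173 (mod 2197)
  r_3 = 13355 (mod 28561)
Final: r = 13355 satisfies f(r) ≡ 0 mod 13^4.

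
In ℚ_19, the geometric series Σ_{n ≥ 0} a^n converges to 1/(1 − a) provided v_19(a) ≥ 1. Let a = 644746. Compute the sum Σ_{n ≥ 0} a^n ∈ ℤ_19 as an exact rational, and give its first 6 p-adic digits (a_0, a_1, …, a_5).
Σ a^n = 1/(1 − a) = -1/644745;  first 6 digits = (1, 0, 0, 18, 4, 0)

v_19(a) = 3 ≥ 1, so the series converges in ℤ_19 to 1/(1 − a) = 1/(1 − 644746) = -1/644745. Expand this rational in ℤ_19: compute digits iteratively via d_i = x_i mod 19, x_{i+1} = (x_i − d_i)/19. The first 6 digits are (1, 0, 0, 18, 4, 0).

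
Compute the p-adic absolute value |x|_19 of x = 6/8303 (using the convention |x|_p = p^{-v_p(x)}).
|6/8303|_19 = 361

Step 1 — compute v_19(x) by factoring powers of 19 out of the numerator and denominator: v_19(6/8303) = -2. Step 2 — apply |x|_p = p^{-v_p(x)} = 19^{2} = 361.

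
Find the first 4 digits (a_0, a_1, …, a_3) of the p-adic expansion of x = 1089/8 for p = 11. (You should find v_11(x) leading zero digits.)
(a_0, …, a_3) = (0, 0, 8, 9)

v_11(1089/8) = 2, so a_0 = ... = a_1 = 0. Factor out: x = 11^2 · u with u = 9/8 a unit in ℤ_11. Expand u iteratively via a_{v+i} = u_i mod 11, u_{i+1} = (u_i − a_{v+i})/11:
  u_0 = 9/8;  a_2 = 8;  u_1 = (u_0 − 8)/11 = -5/8
  u_1 = -5/8;  a_3 = 9;  u_2 = (u_1 − 9)/11 = -7/8
Digits: (0, 0, 8, 9).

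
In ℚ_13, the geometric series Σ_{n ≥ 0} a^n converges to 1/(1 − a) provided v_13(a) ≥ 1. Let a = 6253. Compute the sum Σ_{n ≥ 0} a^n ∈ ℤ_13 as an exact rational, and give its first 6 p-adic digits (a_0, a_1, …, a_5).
Σ a^n = 1/(1 − a) = -1/6252;  first 6 digits = (1, 0, 11, 2, 4, 1)

v_13(a) = 2 ≥ 1, so the series converges in ℤ_13 to 1/(1 − a) = 1/(1 − 6253) = -1/6252. Expand this rational in ℤ_13: compute digits iteratively via d_i = x_i mod 13, x_{i+1} = (x_i − d_i)/13. The first 6 digits are (1, 0, 11, 2, 4, 1).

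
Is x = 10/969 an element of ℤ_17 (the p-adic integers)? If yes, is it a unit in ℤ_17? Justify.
x ∉ ℤ_17 (v_17(x) = -1 < 0)

ℤ_17 = {x ∈ ℚ_17 : v_17(x) ≥ 0} and ℤ_17^× = {x ∈ ℤ_17 : v_17(x) = 0}. Here v_17(10/969) = v_17(num) − v_17(den) = -1; compare against these criteria.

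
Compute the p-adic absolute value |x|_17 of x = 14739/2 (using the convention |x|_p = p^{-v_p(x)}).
|14739/2|_17 = 1/4913

Step 1 — compute v_17(x) by factoring powers of 17 out of the numerator and denominator: v_17(14739/2) = 3. Step 2 — apply |x|_p = p^{-v_p(x)} = 17^{-3} = 1/4913.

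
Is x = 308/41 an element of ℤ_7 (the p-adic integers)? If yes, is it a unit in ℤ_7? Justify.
x ∈ ℤ_7 but not a unit; v_7(x) = 1 > 0

ℤ_7 = {x ∈ ℚ_7 : v_7(x) ≥ 0} and ℤ_7^× = {x ∈ ℤ_7 : v_7(x) = 0}. Here v_7(308/41) = v_7(num) − v_7(den) = 1; compare against these criteria.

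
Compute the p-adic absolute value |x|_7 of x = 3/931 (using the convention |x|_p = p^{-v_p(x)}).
|3/931|_7 = 49

Step 1 — compute v_7(x) by factoring powers of 7 out of the numerator and denominator: v_7(3/931) = -2. Step 2 — apply |x|_p = p^{-v_p(x)} = 7^{2} = 49.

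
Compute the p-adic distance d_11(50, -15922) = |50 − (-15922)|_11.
d_11(50, -15922) = 1/1331

Step 1 — x − y = 50 − (-15922) = 15972. Step 2 — v_11(15972) = 3 (factor: 15972 = (11^3 · 12); the sign does not affect v_p). Step 3 — |x − y|_11 = 11^{-3} = 1/1331.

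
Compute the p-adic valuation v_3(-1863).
v_3(-1863) = 4

v_3(n) is the largest exponent k such that 3^k divides n. Factor out: -1863 = -3^4 · 23. (Sign doesn't affect v_p.) So v_3(-1863) = 4.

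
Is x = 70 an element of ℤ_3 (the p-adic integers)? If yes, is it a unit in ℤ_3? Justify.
x ∈ ℤ_3^× (unit); v_3(x) = 0

ℤ_3 = {x ∈ ℚ_3 : v_3(x) ≥ 0} and ℤ_3^× = {x ∈ ℤ_3 : v_3(x) = 0}. Here v_3(70) = v_3(num) − v_3(den) = 0; compare against these criteria.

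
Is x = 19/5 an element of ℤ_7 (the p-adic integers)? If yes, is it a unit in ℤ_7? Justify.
x ∈ ℤ_7^× (unit); v_7(x) = 0

ℤ_7 = {x ∈ ℚ_7 : v_7(x) ≥ 0} and ℤ_7^× = {x ∈ ℤ_7 : v_7(x) = 0}. Here v_7(19/5) = v_7(num) − v_7(den) = 0; compare against these criteria.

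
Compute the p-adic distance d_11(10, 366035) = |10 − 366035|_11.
d_11(10, 366035) = 1/14641

Step 1 — x − y = 10 − 366035 = -366025. Step 2 — v_11(-366025) = 4 (factor: -366025 = −(11^4 · 25); the sign does not affect v_p). Step 3 — |x − y|_11 = 11^{-4} = 1/14641.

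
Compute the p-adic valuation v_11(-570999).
v_11(-570999) = 4

v_11(n) is the largest exponent k such that 11^k divides n. Factor out: -570999 = -11^4 · 39. (Sign doesn't affect v_p.) So v_11(-570999) = 4.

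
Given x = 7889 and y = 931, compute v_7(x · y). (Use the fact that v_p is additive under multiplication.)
v_7(7344659) = 5

v_p(x) = 3 (factor: 7889 = 7^3 · 23); v_p(y) = 2 (factor: 931 = 7^2 · 19). Additivity: v_p(xy) = v_p(x) + v_p(y) = 3 + 2 = 5. (Direct check: xy = 7344659 = 7^5 · (437).)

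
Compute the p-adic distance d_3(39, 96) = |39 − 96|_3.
d_3(39, 96) = 1/3

Step 1 — x − y = 39 − 96 = -57. Step 2 — v_3(-57) = 1 (factor: -57 = −(3^1 · 19); the sign does not affect v_p). Step 3 — |x − y|_3 = 3^{-1} = 1/3.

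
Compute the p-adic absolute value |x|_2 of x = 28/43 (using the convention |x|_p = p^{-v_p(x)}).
|28/43|_2 = 1/4

Step 1 — compute v_2(x) by factoring powers of 2 out of the numerator and denominator: v_2(28/43) = 2. Step 2 — apply |x|_p = p^{-v_p(x)} = 2^{-2} = 1/4.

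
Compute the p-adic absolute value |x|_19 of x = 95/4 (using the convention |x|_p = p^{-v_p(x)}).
|95/4|_19 = 1/19

Step 1 — compute v_19(x) by factoring powers of 19 out of the numerator and denominator: v_19(95/4) = 1. Step 2 — apply |x|_p = p^{-v_p(x)} = 19^{-1} = 1/19.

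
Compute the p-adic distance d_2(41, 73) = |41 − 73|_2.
d_2(41, 73) = 1/32

Step 1 — x − y = 41 − 73 = -32. Step 2 — v_2(-32) = 5 (factor: -32 = −(2^5 · 1); the sign does not affect v_p). Step 3 — |x − y|_2 = 2^{-5} = 1/32.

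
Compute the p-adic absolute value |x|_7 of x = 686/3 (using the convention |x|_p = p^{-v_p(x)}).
|686/3|_7 = 1/343

Step 1 — compute v_7(x) by factoring powers of 7 out of the numerator and denominator: v_7(686/3) = 3. Step 2 — apply |x|_p = p^{-v_p(x)} = 7^{-3} = 1/343.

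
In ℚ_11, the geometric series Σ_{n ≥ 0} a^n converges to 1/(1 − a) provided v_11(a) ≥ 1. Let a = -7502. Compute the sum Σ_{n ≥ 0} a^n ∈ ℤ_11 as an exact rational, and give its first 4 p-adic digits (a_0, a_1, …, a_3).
Σ a^n = 1/(1 − a) = 1/7503;  first 4 digits = (1, 0, 4, 5)

v_11(a) = 2 ≥ 1, so the series converges in ℤ_11 to 1/(1 − a) = 1/(1 − (-7502)) = 1/7503. Expand this rational in ℤ_11: compute digits iteratively via d_i = x_i mod 11, x_{i+1} = (x_i − d_i)/11. The first 4 digits are (1, 0, 4, 5).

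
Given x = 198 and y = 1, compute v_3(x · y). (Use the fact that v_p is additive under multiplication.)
v_3(198) = 2

v_p(x) = 2 (factor: 198 = 3^2 · 22); v_p(y) = 0 (factor: 1 = 3^0 · 1). Additivity: v_p(xy) = v_p(x) + v_p(y) = 2 + 0 = 2. (Direct check: xy = 198 = 3^2 · (22).)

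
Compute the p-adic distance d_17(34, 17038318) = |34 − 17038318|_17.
d_17(34, 17038318) = 1/1419857

Step 1 — x − y = 34 − 17038318 = -17038284. Step 2 — v_17(-17038284) = 5 (factor: -17038284 = −(17^5 · 12); the sign does not affect v_p). Step 3 — |x − y|_17 = 17^{-5} = 1/1419857.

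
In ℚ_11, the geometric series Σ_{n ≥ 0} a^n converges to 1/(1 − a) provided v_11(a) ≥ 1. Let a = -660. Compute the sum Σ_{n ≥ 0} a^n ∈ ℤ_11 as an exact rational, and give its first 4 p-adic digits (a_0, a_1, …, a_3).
Σ a^n = 1/(1 − a) = 1/661;  first 4 digits = (1, 6, 8, 3)

v_11(a) = 1 ≥ 1, so the series converges in ℤ_11 to 1/(1 − a) = 1/(1 − (-660)) = 1/661. Expand this rational in ℤ_11: compute digits iteratively via d_i = x_i mod 11, x_{i+1} = (x_i − d_i)/11. The first 4 digits are (1, 6, 8, 3).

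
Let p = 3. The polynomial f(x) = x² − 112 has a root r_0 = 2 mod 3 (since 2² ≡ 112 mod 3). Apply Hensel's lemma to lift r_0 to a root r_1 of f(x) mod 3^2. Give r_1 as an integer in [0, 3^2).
r_1 = 2 (mod 9)

Hensel's recurrence: r_{i+1} = r_i − f(r_i)·(f′(r_i))^{-1} mod 3^{i+2}, with f′(x) = 2x. Iterate:
  r_0 = 2 (mod 3)
  r_1 = 2 (mod 9)
Final: r_1 = 2, and one checks f(r_1) ≡ 0 mod 3^2.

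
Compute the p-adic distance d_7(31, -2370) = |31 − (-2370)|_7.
d_7(31, -2370) = 1/2401

Step 1 — x − y = 31 − (-2370) = 2401. Step 2 — v_7(2401) = 4 (factor: 2401 = (7^4 · 1); the sign does not affect v_p). Step 3 — |x − y|_7 = 7^{-4} = 1/2401.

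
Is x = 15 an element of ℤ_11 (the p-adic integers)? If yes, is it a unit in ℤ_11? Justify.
x ∈ ℤ_11^× (unit); v_11(x) = 0

ℤ_11 = {x ∈ ℚ_11 : v_11(x) ≥ 0} and ℤ_11^× = {x ∈ ℤ_11 : v_11(x) = 0}. Here v_11(15) = v_11(num) − v_11(den) = 0; compare against these criteria.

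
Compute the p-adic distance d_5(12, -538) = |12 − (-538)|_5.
d_5(12, -538) = 1/25

Step 1 — x − y = 12 − (-538) = 550. Step 2 — v_5(550) = 2 (factor: 550 = (5^2 · 22); the sign does not affect v_p). Step 3 — |x − y|_5 = 5^{-2} = 1/25.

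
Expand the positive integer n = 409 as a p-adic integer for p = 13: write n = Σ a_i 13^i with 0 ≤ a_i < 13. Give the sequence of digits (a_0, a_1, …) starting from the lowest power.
(a_0, a_1, …) = (6, 5, 2)

Repeated division by 13 gives the digits low-to-high: 409 = 6 + 5·13^1 + 2·13^2. Digit sequence: (6, 5, 2).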